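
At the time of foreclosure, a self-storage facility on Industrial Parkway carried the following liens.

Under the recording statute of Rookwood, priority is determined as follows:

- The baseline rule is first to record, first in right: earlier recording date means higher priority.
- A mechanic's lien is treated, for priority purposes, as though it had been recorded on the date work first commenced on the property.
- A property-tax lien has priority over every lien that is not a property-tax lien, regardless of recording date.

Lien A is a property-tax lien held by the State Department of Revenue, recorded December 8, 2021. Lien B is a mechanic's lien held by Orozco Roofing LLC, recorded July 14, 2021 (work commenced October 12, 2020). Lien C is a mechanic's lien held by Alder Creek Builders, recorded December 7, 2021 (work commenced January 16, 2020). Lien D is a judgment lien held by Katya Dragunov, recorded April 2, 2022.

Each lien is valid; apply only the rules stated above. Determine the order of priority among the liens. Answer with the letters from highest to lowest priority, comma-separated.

Adjusting effective dates: B is treated as recorded October 12, 2020, the work-commencement date; C's effective date is January 16, 2020, when work began.
As a property-tax lien, A is senior to every other lien.
Ordering the rest by effective date: C (January 16, 2020), B (October 12, 2020), D (April 2, 2022).

A, C, B, D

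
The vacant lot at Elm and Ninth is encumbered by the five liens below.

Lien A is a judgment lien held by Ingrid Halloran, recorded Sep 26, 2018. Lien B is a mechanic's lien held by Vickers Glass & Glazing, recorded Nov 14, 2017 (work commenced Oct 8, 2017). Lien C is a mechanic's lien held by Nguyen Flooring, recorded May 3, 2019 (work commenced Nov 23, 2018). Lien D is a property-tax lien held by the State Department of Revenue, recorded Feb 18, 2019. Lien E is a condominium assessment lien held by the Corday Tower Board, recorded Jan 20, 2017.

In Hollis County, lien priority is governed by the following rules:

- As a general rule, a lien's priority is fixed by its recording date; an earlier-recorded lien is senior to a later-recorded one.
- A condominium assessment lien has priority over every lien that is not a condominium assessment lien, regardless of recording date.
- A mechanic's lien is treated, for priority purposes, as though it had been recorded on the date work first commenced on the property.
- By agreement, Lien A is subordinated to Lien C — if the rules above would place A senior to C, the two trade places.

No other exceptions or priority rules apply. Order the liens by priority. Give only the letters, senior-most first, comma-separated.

First, effective dates: B is treated as recorded Oct 8, 2017, the work-commencement date; C is treated as recorded Nov 23, 2018, the work-commencement date.
E, as a condominium assessment lien, has superpriority and ranks first.
Among the remaining liens, by effective date: B (Oct 8, 2017), A (Sep 26, 2018), C (Nov 23, 2018), D (Feb 18, 2019).
Because A would otherwise rank above C, the subordination swaps them.

E, B, C, A, D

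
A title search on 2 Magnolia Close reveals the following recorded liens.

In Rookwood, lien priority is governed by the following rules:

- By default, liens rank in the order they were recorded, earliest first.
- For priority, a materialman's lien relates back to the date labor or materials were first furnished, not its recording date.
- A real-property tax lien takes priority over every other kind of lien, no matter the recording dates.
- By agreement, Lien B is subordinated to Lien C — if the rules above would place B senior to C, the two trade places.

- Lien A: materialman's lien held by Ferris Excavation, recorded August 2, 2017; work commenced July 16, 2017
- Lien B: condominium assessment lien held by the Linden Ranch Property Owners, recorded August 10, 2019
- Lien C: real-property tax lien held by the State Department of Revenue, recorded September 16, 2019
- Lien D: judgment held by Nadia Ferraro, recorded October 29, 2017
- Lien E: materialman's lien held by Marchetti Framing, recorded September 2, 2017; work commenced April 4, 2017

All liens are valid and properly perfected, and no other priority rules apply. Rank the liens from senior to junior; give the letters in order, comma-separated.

Adjusting effective dates: A relates back to July 16, 2017 (work commenced); E relates back to April 4, 2017 (work commenced).
C is a real-property tax lien and takes priority over every other lien.
The other liens, earliest effective date first: E (April 4, 2017), A (July 16, 2017), D (October 29, 2017), B (August 10, 2019).
Since B is not senior to C, the subordination leaves the order unchanged.

C, E, A, D, B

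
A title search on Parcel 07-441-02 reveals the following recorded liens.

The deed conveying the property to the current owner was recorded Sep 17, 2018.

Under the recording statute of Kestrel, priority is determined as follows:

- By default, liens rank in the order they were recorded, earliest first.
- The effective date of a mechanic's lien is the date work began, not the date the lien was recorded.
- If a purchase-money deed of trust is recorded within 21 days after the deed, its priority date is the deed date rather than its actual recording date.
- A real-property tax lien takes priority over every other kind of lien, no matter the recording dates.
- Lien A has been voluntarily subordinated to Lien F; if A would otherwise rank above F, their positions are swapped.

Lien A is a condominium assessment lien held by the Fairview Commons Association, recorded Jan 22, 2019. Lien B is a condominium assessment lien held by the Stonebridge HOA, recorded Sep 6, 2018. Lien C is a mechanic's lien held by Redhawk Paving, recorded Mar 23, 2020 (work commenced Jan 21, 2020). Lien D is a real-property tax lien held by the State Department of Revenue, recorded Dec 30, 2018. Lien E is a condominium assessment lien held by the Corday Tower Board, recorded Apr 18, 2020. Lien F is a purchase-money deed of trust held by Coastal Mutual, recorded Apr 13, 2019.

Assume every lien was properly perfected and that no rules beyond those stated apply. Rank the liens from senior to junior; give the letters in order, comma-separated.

D, B, F, A, C, E

Effective dates: C is treated as recorded Jan 21, 2020, the work-commencement date; F missed the 21-day window (208 days after the deed), so its recording date stands.
D, as a real-property tax lien, has superpriority and ranks first.
Among the remaining liens, by effective date: B (Sep 6, 2018), A (Jan 22, 2019), F (Apr 13, 2019), C (Jan 21, 2020), E (Apr 18, 2020).
The subordination applies — A was senior to F — so A and F swap.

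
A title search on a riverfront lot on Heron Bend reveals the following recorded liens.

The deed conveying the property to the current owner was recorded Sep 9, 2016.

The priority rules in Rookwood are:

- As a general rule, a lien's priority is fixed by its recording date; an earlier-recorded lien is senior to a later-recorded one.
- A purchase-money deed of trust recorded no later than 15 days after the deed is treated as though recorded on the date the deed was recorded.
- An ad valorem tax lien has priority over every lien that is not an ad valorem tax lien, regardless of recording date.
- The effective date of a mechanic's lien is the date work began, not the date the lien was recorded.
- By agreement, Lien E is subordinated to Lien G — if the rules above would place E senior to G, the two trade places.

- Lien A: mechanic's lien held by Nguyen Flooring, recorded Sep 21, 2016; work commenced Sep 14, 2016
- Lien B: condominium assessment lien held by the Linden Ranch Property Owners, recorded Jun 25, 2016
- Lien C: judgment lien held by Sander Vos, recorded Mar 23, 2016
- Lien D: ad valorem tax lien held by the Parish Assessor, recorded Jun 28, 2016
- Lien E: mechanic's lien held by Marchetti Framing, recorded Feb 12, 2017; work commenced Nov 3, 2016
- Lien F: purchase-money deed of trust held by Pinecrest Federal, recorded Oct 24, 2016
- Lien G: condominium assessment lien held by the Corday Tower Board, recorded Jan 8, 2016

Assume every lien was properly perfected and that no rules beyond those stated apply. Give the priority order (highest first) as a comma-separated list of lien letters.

Adjusting effective dates: A is treated as recorded Sep 14, 2016, the work-commencement date; E is treated as recorded Nov 3, 2016, the work-commencement date; F was recorded 45 days after the deed, outside the 15-day window, so it keeps its recording date.
D is an ad valorem tax lien, so it outranks all other liens regardless of date.
Ordering the rest by effective date: G (Jan 8, 2016), C (Mar 23, 2016), B (Jun 25, 2016), A (Sep 14, 2016), F (Oct 24, 2016), E (Nov 3, 2016).
Since E is not senior to G, the subordination leaves the order unchanged.

D, G, C, B, A, F, E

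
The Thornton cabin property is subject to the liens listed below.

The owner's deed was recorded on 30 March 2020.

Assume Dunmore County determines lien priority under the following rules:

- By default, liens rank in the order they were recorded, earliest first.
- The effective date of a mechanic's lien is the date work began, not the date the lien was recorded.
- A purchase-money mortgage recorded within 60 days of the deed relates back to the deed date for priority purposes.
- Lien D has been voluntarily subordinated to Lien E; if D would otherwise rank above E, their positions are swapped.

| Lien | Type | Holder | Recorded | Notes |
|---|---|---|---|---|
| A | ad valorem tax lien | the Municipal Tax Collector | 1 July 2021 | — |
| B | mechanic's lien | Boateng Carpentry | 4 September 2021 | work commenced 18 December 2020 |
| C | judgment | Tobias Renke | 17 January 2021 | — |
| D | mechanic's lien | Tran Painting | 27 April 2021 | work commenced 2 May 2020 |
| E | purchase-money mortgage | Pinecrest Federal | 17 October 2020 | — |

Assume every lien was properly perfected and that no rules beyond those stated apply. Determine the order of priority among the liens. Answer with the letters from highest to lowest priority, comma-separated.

First, effective dates: B is treated as recorded 18 December 2020, the work-commencement date; D relates back to 2 May 2020 (work commenced); E was recorded 201 days after the deed — beyond 60 days — so no relation-back applies.
Ordering by effective date: D (2 May 2020), E (17 October 2020), B (18 December 2020), C (17 January 2021), A (1 July 2021).
D would otherwise be senior to E, so under the subordination agreement D and E exchange positions.

E, D, B, C, A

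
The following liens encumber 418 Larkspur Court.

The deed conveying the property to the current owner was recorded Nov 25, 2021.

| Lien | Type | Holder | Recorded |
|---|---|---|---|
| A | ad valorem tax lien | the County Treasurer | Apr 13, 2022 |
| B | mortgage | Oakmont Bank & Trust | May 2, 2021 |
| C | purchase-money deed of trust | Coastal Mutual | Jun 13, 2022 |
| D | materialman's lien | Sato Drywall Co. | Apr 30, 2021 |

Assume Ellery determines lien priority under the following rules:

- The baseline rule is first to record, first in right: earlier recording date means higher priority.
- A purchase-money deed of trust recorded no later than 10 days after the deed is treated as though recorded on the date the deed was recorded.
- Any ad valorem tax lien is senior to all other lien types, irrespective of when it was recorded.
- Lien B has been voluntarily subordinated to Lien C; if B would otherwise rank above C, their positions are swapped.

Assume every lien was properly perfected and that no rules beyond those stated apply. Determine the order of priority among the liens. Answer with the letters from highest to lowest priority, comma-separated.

A, D, C, B

Effective dates: C was recorded 200 days after the deed — beyond 10 days — so no relation-back applies.
A, as an ad valorem tax lien, has superpriority and ranks first.
Remaining liens by effective date: D (Apr 30, 2021), B (May 2, 2021), C (Jun 13, 2022).
B would otherwise be senior to C, so under the subordination agreement B and C exchange positions.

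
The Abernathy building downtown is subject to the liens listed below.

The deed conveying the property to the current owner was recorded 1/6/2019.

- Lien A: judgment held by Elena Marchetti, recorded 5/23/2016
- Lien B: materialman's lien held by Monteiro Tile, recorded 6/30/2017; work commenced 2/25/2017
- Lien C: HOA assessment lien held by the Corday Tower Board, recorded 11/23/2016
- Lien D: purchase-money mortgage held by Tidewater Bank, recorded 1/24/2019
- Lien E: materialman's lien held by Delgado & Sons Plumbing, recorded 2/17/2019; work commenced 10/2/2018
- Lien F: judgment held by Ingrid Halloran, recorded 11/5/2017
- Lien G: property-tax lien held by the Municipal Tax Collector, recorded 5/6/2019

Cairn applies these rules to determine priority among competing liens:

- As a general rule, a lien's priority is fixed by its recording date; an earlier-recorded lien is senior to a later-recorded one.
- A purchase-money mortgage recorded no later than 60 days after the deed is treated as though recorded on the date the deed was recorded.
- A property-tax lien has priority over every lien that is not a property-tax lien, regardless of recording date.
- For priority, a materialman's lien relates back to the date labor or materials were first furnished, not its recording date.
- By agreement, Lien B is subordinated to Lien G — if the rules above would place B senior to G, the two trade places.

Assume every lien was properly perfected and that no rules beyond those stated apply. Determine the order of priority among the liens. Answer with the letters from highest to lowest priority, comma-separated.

G, A, C, B, F, E, D

Effective dates: B's effective date is 2/25/2017, when work began; D's effective date is the deed date, 1/6/2019; E relates back to 10/2/2018 (work commenced).
As a property-tax lien, G is senior to every other lien.
Ordering the rest by effective date: A (5/23/2016), C (11/23/2016), B (2/25/2017), F (11/5/2017), E (10/2/2018), D (1/6/2019).
Since B is not senior to G, the subordination leaves the order unchanged.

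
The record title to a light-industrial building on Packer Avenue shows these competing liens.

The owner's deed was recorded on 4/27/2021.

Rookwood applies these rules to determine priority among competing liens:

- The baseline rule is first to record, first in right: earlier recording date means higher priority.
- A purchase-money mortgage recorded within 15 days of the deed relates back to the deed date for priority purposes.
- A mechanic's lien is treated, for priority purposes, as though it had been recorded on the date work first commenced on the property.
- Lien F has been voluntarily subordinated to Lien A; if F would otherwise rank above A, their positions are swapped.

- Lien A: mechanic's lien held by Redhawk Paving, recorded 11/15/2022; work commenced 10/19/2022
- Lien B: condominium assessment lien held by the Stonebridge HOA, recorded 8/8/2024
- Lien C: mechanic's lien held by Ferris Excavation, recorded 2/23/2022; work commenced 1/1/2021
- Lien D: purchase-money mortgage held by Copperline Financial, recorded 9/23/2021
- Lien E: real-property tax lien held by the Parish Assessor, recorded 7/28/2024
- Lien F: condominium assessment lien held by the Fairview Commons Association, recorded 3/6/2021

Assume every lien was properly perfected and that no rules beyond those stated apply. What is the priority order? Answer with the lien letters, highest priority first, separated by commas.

C, A, D, F, E, B

First, effective dates: A relates back to 10/19/2022 (work commenced); C is treated as recorded 1/1/2021, the work-commencement date; D missed the 15-day window (149 days after the deed), so its recording date stands.
Sorted by effective date: C (1/1/2021), F (3/6/2021), D (9/23/2021), A (10/19/2022), E (7/28/2024), B (8/8/2024).
F is senior to A before the subordination, so the two trade places.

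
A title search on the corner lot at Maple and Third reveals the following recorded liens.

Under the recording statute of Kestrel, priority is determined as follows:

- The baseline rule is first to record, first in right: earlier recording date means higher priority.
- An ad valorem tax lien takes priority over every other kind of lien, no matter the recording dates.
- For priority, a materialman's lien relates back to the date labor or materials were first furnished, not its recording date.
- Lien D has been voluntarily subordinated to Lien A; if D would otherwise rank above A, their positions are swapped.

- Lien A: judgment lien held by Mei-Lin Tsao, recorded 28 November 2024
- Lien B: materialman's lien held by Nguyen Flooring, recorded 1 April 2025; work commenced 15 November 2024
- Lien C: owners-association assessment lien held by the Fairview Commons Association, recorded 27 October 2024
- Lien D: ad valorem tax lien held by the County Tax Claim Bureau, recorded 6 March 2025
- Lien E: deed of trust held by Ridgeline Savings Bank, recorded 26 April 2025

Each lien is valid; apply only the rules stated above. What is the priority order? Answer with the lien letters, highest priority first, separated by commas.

A, C, B, D, E

Effective dates: B's effective date is 15 November 2024, when work began.
D is an ad valorem tax lien, so it outranks all other liens regardless of date.
Ordering the rest by effective date: C (27 October 2024), B (15 November 2024), A (28 November 2024), E (26 April 2025).
D is senior to A before the subordination, so the two trade places.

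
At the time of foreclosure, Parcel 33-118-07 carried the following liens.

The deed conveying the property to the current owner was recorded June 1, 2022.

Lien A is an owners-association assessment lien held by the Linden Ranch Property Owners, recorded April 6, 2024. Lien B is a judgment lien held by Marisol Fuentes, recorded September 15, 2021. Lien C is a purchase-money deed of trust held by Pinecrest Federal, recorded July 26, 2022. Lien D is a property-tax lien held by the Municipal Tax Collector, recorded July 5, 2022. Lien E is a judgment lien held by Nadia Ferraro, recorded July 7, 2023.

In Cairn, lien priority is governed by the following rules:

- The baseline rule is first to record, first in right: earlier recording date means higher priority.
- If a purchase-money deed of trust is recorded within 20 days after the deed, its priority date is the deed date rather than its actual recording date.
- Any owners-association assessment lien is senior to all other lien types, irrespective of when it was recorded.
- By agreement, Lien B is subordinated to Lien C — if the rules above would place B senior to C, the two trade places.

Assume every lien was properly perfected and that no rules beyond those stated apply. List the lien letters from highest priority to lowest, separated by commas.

Effective dates after the stated exceptions: C missed the 20-day window (55 days after the deed), so its recording date stands.
A, as an owners-association assessment lien, has superpriority and ranks first.
Among the remaining liens, by effective date: B (September 15, 2021), D (July 5, 2022), C (July 26, 2022), E (July 7, 2023).
B is senior to C before the subordination, so the two trade places.

A, C, D, B, E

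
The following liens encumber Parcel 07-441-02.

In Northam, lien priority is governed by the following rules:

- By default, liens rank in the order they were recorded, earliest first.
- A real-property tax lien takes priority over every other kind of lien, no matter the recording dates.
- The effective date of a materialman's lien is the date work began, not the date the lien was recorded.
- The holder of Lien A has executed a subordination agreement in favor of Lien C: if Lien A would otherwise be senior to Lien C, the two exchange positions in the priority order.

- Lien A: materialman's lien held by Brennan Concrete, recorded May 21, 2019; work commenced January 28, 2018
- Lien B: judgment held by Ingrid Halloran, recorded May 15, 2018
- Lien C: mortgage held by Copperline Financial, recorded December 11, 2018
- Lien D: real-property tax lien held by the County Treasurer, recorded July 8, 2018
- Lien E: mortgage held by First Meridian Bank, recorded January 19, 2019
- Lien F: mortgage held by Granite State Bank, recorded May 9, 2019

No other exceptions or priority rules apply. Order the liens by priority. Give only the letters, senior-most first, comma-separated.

Adjusting effective dates: A relates back to January 28, 2018 (work commenced).
D is a real-property tax lien and takes priority over every other lien.
Ordering the rest by effective date: A (January 28, 2018), B (May 15, 2018), C (December 11, 2018), E (January 19, 2019), F (May 9, 2019).
A is senior to C before the subordination, so the two trade places.

D, C, B, A, E, F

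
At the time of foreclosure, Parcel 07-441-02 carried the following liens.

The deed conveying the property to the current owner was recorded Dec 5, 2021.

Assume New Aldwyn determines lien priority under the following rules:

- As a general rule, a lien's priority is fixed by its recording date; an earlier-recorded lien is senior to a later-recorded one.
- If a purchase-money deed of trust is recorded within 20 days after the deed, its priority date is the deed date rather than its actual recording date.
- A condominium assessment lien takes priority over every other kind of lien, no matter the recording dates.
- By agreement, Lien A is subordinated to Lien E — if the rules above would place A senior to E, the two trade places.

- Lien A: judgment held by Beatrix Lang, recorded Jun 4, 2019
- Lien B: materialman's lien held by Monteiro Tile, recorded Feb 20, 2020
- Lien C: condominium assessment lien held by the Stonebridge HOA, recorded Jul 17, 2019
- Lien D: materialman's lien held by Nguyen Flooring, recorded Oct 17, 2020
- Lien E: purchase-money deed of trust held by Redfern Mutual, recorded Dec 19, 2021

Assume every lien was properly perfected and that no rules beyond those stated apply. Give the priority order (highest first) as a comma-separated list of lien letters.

C, E, B, D, A

Adjusting effective dates: E relates back to the deed date Dec 5, 2021.
C is a condominium assessment lien, so it outranks all other liens regardless of date.
Remaining liens by effective date: A (Jun 4, 2019), B (Feb 20, 2020), D (Oct 17, 2020), E (Dec 5, 2021).
Because A would otherwise rank above E, the subordination swaps them.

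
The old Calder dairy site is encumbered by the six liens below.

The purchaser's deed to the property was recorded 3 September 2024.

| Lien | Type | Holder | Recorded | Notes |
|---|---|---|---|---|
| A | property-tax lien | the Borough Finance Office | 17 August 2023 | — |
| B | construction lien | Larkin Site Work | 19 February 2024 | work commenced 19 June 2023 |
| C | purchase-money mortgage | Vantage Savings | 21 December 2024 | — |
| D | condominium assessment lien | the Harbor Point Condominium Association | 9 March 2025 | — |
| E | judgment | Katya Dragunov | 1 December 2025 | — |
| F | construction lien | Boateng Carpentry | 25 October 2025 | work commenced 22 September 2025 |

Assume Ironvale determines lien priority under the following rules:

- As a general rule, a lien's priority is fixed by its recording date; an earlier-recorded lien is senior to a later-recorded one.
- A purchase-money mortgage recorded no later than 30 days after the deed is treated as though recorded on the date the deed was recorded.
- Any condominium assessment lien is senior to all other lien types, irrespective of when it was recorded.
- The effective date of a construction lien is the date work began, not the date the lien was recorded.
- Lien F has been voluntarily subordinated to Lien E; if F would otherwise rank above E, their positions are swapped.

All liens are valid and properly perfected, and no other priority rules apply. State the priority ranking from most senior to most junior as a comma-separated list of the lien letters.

Effective dates after the stated exceptions: B relates back to 19 June 2023 (work commenced); C was recorded 109 days after the deed, outside the 30-day window, so it keeps its recording date; F relates back to 22 September 2025 (work commenced).
As a condominium assessment lien, D is senior to every other lien.
Among the remaining liens, by effective date: B (19 June 2023), A (17 August 2023), C (21 December 2024), F (22 September 2025), E (1 December 2025).
F is senior to E before the subordination, so the two trade places.

D, B, A, C, E, F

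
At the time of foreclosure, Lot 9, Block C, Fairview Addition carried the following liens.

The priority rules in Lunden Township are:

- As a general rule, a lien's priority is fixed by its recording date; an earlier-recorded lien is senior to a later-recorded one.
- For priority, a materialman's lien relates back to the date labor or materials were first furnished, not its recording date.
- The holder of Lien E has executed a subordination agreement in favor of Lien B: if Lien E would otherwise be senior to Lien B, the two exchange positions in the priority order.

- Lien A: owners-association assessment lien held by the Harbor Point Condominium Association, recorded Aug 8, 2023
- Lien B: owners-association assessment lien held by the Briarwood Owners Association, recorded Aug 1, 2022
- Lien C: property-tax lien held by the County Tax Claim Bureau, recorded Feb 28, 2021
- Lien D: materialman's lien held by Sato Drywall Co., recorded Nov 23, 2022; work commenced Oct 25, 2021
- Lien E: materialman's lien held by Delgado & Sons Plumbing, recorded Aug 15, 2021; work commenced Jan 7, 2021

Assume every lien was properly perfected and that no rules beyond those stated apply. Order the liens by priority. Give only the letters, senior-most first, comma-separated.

Adjusting effective dates: D is treated as recorded Oct 25, 2021, the work-commencement date; E relates back to Jan 7, 2021 (work commenced).
Ordering by effective date: E (Jan 7, 2021), C (Feb 28, 2021), D (Oct 25, 2021), B (Aug 1, 2022), A (Aug 8, 2023).
The subordination applies — E was senior to B — so E and B swap.

B, C, D, E, A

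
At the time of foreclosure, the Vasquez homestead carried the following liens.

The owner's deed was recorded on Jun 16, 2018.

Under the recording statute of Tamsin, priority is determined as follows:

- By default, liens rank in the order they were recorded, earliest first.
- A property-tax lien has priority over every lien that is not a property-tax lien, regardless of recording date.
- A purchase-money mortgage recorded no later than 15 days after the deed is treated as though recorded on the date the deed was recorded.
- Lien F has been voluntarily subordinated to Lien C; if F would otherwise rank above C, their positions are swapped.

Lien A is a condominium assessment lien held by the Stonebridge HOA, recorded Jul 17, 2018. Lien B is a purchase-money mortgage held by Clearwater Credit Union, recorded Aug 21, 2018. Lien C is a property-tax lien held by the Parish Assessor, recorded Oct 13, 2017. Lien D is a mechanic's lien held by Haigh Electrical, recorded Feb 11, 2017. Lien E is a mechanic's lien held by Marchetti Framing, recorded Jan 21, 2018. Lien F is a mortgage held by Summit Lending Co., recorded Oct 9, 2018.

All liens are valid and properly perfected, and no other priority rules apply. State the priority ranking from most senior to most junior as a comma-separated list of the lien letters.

C, D, E, A, B, F

Adjusting effective dates: B missed the 15-day window (66 days after the deed), so its recording date stands.
C is a property-tax lien and takes priority over every other lien.
Ordering the rest by effective date: D (Feb 11, 2017), E (Jan 21, 2018), A (Jul 17, 2018), B (Aug 21, 2018), F (Oct 9, 2018).
Since F is not senior to C, the subordination leaves the order unchanged.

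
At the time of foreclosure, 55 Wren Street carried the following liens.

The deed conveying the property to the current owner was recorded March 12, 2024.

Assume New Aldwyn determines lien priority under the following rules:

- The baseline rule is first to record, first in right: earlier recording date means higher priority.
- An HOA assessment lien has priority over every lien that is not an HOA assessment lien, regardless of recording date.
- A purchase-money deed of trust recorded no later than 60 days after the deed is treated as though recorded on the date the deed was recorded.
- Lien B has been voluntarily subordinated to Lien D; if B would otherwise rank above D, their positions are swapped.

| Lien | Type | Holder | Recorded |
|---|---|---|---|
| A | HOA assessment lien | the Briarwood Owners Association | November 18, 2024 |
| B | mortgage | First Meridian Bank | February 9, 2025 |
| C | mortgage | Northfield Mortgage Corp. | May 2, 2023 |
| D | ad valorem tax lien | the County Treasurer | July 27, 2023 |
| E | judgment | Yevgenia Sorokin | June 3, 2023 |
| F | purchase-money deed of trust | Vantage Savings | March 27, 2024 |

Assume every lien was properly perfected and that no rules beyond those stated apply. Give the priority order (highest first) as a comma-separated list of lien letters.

Effective dates after the stated exceptions: F relates back to the deed date March 12, 2024.
A, as an HOA assessment lien, has superpriority and ranks first.
Among the remaining liens, by effective date: C (May 2, 2023), E (June 3, 2023), D (July 27, 2023), F (March 12, 2024), B (February 9, 2025).
Since B is not senior to D, the subordination leaves the order unchanged.

A, C, E, D, F, B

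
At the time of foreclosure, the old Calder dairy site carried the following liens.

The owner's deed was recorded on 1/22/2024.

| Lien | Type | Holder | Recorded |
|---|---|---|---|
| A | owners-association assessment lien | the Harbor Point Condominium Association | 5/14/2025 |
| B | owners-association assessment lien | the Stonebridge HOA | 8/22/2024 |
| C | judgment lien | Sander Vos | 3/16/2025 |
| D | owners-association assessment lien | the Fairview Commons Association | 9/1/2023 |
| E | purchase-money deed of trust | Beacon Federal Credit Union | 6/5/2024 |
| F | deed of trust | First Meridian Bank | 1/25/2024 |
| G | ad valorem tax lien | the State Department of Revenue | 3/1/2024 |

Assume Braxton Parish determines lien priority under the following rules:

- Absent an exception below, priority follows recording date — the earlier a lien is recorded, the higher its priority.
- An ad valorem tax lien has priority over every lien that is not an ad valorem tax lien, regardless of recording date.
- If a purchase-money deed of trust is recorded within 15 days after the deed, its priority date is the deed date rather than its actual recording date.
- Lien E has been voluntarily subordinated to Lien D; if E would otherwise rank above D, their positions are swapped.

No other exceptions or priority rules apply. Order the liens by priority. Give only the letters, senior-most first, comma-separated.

Adjusting effective dates: E was recorded 135 days after the deed — beyond 15 days — so no relation-back applies.
As an ad valorem tax lien, G is senior to every other lien.
The other liens, earliest effective date first: D (9/1/2023), F (1/25/2024), E (6/5/2024), B (8/22/2024), C (3/16/2025), A (5/14/2025).
E is already junior to D, so the subordination agreement changes nothing.

G, D, F, E, B, C, A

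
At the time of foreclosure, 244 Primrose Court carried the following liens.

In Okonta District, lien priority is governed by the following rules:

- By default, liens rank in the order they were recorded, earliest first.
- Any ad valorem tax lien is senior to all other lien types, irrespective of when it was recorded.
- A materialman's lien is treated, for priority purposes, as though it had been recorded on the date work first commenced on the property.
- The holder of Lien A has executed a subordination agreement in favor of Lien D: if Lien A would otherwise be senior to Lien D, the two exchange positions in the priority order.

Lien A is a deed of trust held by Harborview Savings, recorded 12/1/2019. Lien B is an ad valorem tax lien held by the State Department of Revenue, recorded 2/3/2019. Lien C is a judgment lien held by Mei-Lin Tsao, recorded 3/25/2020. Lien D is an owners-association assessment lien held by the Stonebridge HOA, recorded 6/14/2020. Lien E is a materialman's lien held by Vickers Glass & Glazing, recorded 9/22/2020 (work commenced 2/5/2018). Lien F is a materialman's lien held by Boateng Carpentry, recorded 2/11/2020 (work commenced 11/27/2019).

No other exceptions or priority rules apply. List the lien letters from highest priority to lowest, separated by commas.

Effective dates after the stated exceptions: E relates back to 2/5/2018 (work commenced); F is treated as recorded 11/27/2019, the work-commencement date.
As an ad valorem tax lien, B is senior to every other lien.
Ordering the rest by effective date: E (2/5/2018), F (11/27/2019), A (12/1/2019), C (3/25/2020), D (6/14/2020).
A is senior to D before the subordination, so the two trade places.

B, E, F, D, C, A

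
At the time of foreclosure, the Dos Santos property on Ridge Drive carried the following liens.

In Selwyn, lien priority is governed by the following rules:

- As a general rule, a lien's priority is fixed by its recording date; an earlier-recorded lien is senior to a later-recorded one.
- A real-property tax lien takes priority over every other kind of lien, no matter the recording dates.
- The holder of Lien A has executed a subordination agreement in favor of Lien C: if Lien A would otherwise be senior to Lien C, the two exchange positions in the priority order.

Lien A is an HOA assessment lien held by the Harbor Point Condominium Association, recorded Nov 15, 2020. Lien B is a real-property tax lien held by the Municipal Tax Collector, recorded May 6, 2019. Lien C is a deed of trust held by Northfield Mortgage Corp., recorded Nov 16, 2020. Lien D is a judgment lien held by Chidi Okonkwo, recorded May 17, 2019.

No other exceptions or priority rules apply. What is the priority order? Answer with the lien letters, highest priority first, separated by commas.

B, as a real-property tax lien, has superpriority and ranks first.
Ordering the rest by effective date: D (May 17, 2019), A (Nov 15, 2020), C (Nov 16, 2020).
Because A would otherwise rank above C, the subordination swaps them.

B, D, C, A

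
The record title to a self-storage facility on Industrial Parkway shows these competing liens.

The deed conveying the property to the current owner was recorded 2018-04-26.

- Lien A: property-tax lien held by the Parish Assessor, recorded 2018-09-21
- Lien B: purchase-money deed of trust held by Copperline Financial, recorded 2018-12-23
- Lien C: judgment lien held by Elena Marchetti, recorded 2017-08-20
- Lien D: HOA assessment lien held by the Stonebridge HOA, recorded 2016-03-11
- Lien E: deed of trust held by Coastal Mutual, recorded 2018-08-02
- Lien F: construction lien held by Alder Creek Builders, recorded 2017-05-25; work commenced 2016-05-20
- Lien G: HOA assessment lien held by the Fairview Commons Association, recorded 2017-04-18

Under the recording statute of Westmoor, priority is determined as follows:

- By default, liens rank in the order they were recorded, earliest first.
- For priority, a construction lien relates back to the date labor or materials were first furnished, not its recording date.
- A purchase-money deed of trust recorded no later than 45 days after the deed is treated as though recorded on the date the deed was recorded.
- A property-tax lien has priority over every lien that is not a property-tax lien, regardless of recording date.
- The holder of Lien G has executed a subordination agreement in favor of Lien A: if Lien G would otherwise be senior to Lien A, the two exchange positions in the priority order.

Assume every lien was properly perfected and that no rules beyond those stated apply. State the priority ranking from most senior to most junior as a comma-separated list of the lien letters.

Effective dates: B was recorded 241 days after the deed — beyond 45 days — so no relation-back applies; F relates back to 2016-05-20 (work commenced).
A, as a property-tax lien, has superpriority and ranks first.
Remaining liens by effective date: D (2016-03-11), F (2016-05-20), G (2017-04-18), C (2017-08-20), E (2018-08-02), B (2018-12-23).
Since G is not senior to A, the subordination leaves the order unchanged.

A, D, F, G, C, E, B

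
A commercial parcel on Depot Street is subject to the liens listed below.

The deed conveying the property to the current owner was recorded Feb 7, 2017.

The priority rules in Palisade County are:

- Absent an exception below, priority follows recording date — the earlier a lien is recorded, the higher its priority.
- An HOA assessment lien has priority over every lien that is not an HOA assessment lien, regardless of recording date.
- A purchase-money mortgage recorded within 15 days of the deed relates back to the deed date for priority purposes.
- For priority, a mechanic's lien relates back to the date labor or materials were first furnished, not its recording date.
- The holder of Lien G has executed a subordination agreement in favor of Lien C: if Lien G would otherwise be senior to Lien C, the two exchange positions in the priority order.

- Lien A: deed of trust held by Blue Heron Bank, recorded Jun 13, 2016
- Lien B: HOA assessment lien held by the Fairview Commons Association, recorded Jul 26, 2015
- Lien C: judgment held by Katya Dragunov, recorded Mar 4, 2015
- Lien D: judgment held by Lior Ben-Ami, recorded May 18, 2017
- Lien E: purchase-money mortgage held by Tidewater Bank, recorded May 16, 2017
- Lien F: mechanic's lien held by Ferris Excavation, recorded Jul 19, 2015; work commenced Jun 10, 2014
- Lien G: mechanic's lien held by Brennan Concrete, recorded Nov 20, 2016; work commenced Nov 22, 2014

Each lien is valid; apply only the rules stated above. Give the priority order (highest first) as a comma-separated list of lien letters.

Effective dates: E missed the 15-day window (98 days after the deed), so its recording date stands; F's effective date is Jun 10, 2014, when work began; G relates back to Nov 22, 2014 (work commenced).
B, as an HOA assessment lien, has superpriority and ranks first.
Among the remaining liens, by effective date: F (Jun 10, 2014), G (Nov 22, 2014), C (Mar 4, 2015), A (Jun 13, 2016), E (May 16, 2017), D (May 18, 2017).
Because G would otherwise rank above C, the subordination swaps them.

B, F, C, G, A, E, D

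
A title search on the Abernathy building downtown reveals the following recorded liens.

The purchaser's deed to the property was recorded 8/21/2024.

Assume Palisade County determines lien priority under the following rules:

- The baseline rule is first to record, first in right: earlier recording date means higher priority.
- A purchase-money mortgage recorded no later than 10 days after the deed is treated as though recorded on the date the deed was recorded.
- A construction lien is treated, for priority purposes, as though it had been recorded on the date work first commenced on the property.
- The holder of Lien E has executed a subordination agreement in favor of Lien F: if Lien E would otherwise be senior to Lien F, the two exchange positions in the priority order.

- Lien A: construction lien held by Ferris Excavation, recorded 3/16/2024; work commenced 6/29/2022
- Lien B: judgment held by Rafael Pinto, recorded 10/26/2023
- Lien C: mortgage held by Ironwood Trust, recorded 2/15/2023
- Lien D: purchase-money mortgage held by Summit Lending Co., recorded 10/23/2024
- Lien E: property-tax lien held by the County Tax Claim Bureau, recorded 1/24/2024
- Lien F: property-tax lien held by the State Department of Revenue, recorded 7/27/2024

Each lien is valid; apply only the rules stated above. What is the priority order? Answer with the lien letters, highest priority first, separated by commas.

Effective dates: A's effective date is 6/29/2022, when work began; D was recorded 63 days after the deed — beyond 10 days — so no relation-back applies.
Sorted by effective date: A (6/29/2022), C (2/15/2023), B (10/26/2023), E (1/24/2024), F (7/27/2024), D (10/23/2024).
E would otherwise be senior to F, so under the subordination agreement E and F exchange positions.

A, C, B, F, E, D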